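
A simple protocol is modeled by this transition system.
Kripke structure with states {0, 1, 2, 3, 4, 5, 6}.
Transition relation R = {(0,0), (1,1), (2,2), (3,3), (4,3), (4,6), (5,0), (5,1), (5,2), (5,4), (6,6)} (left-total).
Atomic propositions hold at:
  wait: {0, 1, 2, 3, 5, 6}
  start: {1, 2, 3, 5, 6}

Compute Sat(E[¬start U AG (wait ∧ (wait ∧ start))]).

Sat(¬start) = {0, 4}
Sat(wait ∧ start) = {1, 2, 3, 5, 6}
Sat(wait ∧ (wait ∧ start)) = {1, 2, 3, 5, 6}
AG (wait ∧ (wait ∧ start)): greatest fixpoint, start Z0 = {1, 2, 3, 5, 6}, keep only states in Sat with every successor in Z. Z1 = {1, 2, 3, 6}; fixed.
Sat(AG (wait ∧ (wait ∧ start))) = {1, 2, 3, 6}
E[¬start U AG (wait ∧ (wait ∧ start))]: least fixpoint, start Z0 = Sat(AG (wait ∧ (wait ∧ start))) = {1, 2, 3, 6}, add states in Sat(¬start) with some successor in Z. Z1 = {1, 2, 3, 4, 6}; fixed.
Sat(E[¬start U AG (wait ∧ (wait ∧ start))]) = {1, 2, 3, 4, 6}

{1, 2, 3, 4, 6}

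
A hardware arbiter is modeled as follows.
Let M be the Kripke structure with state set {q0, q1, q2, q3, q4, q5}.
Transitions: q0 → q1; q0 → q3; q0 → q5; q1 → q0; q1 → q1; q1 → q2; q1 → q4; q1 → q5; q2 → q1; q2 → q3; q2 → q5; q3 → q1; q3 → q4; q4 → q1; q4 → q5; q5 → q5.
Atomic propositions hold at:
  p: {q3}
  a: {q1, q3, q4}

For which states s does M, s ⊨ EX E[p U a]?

E[p U a]: least fixpoint, start Z0 = Sat(a) = {q1, q3, q4}, add states in Sat(p) with some successor in Z. Already a fixed point.
Sat(E[p U a]) = {q1, q3, q4}
Sat(EX E[p U a]) = {s : some successor in {q1, q3, q4}} = {q0, q1, q2, q3, q4}

{q0, q1, q2, q3, q4}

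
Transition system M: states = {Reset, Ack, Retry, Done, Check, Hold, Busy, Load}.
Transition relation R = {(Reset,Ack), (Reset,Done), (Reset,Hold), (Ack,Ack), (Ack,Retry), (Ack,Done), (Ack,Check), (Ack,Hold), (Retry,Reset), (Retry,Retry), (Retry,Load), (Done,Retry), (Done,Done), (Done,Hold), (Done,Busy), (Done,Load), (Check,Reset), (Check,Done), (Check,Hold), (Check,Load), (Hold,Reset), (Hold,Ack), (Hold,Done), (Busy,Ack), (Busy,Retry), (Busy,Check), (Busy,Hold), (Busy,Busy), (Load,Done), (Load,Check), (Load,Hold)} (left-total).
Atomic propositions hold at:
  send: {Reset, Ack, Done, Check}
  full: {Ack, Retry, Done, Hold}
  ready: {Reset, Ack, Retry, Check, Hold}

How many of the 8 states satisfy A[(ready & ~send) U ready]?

Sat(~send) = {Retry, Hold, Busy, Load}
Sat(ready & ~send) = {Retry, Hold}
A[(ready & ~send) U ready]: least fixpoint, start Z0 = Sat(ready) = {Reset, Ack, Retry, Check, Hold}, add states in Sat(ready & ~send) with every successor in Z. Already a fixed point.
Sat(A[(ready & ~send) U ready]) = {Reset, Ack, Retry, Check, Hold}
|Sat(A[(ready & ~send) U ready])| = |{Reset, Ack, Retry, Check, Hold}| = 5.

5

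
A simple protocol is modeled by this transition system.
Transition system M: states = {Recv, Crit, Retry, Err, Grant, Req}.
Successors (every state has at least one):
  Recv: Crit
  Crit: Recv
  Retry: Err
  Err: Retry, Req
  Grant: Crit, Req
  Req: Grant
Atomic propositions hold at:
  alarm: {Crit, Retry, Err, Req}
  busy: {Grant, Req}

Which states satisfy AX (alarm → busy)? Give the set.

{Crit, Req}

Sat(alarm → busy) = {Recv, Grant, Req}
Sat(AX (alarm → busy)) = {s : every successor in {Recv, Grant, Req}} = {Crit, Req}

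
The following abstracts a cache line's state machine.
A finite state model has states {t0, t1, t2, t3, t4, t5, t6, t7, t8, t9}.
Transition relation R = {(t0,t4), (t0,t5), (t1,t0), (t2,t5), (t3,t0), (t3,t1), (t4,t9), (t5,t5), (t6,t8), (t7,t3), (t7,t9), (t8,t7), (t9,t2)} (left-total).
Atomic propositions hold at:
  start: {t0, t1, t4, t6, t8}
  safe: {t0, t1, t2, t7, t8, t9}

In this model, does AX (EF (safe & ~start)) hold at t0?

Sat(~start) = {t2, t3, t5, t7, t9}
Sat(safe & ~start) = {t2, t7, t9}
EF (safe & ~start): least fixpoint, start Z0 = {t2, t7, t9}, add states with some successor in Z. Z1 = {t2, t4, t7, t8, t9}; Z2 = {t0, t2, t4, t6, t7, t8, t9}; Z3 = {t0, t1, t2, t3, t4, t6, t7, t8, t9}; fixed.
Sat(EF (safe & ~start)) = {t0, t1, t2, t3, t4, t6, t7, t8, t9}
Sat(AX (EF (safe & ~start))) = {s : every successor in {t0, t1, t2, t3, t4, t6, t7, t8, t9}} = {t1, t3, t4, t6, t7, t8, t9}
t0 ∉ Sat(AX (EF (safe & ~start))) = {t1, t3, t4, t6, t7, t8, t9}, so the formula does not hold at t0.

No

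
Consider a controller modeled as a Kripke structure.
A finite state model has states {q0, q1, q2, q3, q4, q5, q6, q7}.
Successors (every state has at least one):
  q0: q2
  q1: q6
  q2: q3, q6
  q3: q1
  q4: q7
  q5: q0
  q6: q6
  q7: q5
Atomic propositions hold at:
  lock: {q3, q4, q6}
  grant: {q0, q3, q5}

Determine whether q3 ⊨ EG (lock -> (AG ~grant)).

Sat(~grant) = {q1, q2, q4, q6, q7}
AG ~grant: greatest fixpoint, start Z0 = {q1, q2, q4, q6, q7}, keep only states in Sat with every successor in Z. Z1 = {q1, q4, q6}; Z2 = {q1, q6}; fixed.
Sat(AG ~grant) = {q1, q6}
Sat(lock -> (AG ~grant)) = {q0, q1, q2, q5, q6, q7}
EG (lock -> (AG ~grant)): greatest fixpoint, start Z0 = {q0, q1, q2, q5, q6, q7}, keep only states in Sat with some successor in Z. Already a fixed point.
Sat(EG (lock -> (AG ~grant))) = {q0, q1, q2, q5, q6, q7}
q3 ∉ Sat(EG (lock -> (AG ~grant))) = {q0, q1, q2, q5, q6, q7}, so the formula does not hold at q3.

No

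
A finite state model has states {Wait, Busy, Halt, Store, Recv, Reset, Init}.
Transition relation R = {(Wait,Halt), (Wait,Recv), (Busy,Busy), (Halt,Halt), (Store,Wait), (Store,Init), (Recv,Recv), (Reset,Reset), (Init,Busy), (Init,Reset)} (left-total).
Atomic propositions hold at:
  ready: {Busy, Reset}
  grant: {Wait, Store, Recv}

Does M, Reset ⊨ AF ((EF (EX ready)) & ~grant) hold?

Yes

Sat(EX ready) = {s : some successor in {Busy, Reset}} = {Busy, Reset, Init}
EF (EX ready): least fixpoint, start Z0 = {Busy, Reset, Init}, add states with some successor in Z. Z1 = {Busy, Store, Reset, Init}; fixed.
Sat(EF (EX ready)) = {Busy, Store, Reset, Init}
Sat(~grant) = {Busy, Halt, Reset, Init}
Sat((EF (EX ready)) & ~grant) = {Busy, Reset, Init}
AF ((EF (EX ready)) & ~grant): least fixpoint, start Z0 = {Busy, Reset, Init}, add states with every successor in Z. Already a fixed point.
Sat(AF ((EF (EX ready)) & ~grant)) = {Busy, Reset, Init}
Reset ∈ Sat(AF ((EF (EX ready)) & ~grant)) = {Busy, Reset, Init}, so the formula holds at Reset.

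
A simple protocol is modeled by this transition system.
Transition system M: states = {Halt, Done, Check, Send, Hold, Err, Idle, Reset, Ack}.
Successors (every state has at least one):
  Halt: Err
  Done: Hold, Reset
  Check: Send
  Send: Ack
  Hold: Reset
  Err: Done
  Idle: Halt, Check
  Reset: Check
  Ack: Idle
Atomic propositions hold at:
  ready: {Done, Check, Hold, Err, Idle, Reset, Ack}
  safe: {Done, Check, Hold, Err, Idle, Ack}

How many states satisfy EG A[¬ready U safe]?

4

Sat(¬ready) = {Halt, Send}
A[¬ready U safe]: least fixpoint, start Z0 = Sat(safe) = {Done, Check, Hold, Err, Idle, Ack}, add states in Sat(¬ready) with every successor in Z. Z1 = {Halt, Done, Check, Send, Hold, Err, Idle, Ack}; fixed.
Sat(A[¬ready U safe]) = {Halt, Done, Check, Send, Hold, Err, Idle, Ack}
EG A[¬ready U safe]: greatest fixpoint, start Z0 = {Halt, Done, Check, Send, Hold, Err, Idle, Ack}, keep only states in Sat with some successor in Z. Z1 = {Halt, Done, Check, Send, Err, Idle, Ack}; Z2 = {Halt, Check, Send, Err, Idle, Ack}; Z3 = {Halt, Check, Send, Idle, Ack}; Z4 = {Check, Send, Idle, Ack}; fixed.
Sat(EG A[¬ready U safe]) = {Check, Send, Idle, Ack}
|Sat(EG A[¬ready U safe])| = |{Check, Send, Idle, Ack}| = 4.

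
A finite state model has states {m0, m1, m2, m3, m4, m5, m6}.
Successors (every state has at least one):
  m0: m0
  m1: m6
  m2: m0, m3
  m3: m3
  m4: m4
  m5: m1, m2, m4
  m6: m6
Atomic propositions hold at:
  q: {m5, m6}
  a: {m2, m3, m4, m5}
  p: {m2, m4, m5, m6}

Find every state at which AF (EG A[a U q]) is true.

A[a U q]: least fixpoint, start Z0 = Sat(q) = {m5, m6}, add states in Sat(a) with every successor in Z. Already a fixed point.
Sat(A[a U q]) = {m5, m6}
EG A[a U q]: greatest fixpoint, start Z0 = {m5, m6}, keep only states in Sat with some successor in Z. Z1 = {m6}; fixed.
Sat(EG A[a U q]) = {m6}
AF (EG A[a U q]): least fixpoint, start Z0 = {m6}, add states with every successor in Z. Z1 = {m1, m6}; fixed.
Sat(AF (EG A[a U q])) = {m1, m6}

{m1, m6}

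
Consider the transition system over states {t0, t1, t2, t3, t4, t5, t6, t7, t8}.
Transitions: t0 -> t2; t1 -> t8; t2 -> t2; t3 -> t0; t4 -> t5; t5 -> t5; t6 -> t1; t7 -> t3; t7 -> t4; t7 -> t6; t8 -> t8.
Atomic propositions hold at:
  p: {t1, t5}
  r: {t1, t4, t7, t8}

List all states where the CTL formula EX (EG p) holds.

{t4, t5}

EG p: greatest fixpoint, start Z0 = {t1, t5}, keep only states in Sat with some successor in Z. Z1 = {t5}; fixed.
Sat(EG p) = {t5}
Sat(EX (EG p)) = {s : some successor in {t5}} = {t4, t5}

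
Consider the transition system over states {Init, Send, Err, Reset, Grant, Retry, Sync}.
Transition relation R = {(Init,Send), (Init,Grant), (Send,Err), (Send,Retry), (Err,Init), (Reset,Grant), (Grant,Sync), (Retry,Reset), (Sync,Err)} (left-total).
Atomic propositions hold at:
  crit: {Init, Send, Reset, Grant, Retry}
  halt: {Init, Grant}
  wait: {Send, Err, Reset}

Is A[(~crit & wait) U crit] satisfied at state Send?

Yes

Sat(~crit) = {Err, Sync}
Sat(~crit & wait) = {Err}
A[(~crit & wait) U crit]: least fixpoint, start Z0 = Sat(crit) = {Init, Send, Reset, Grant, Retry}, add states in Sat(~crit & wait) with every successor in Z. Z1 = {Init, Send, Err, Reset, Grant, Retry}; fixed.
Sat(A[(~crit & wait) U crit]) = {Init, Send, Err, Reset, Grant, Retry}
Send ∈ Sat(A[(~crit & wait) U crit]) = {Init, Send, Err, Reset, Grant, Retry}, so the formula holds at Send.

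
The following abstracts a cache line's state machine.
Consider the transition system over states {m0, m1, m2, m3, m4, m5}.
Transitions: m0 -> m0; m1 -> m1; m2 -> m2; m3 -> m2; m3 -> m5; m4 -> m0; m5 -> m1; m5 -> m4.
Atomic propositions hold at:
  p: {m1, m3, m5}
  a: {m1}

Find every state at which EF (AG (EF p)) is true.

{m1, m3, m5}

EF p: least fixpoint, start Z0 = {m1, m3, m5}, add states with some successor in Z. Already a fixed point.
Sat(EF p) = {m1, m3, m5}
AG (EF p): greatest fixpoint, start Z0 = {m1, m3, m5}, keep only states in Sat with every successor in Z. Z1 = {m1}; fixed.
Sat(AG (EF p)) = {m1}
EF (AG (EF p)): least fixpoint, start Z0 = {m1}, add states with some successor in Z. Z1 = {m1, m5}; Z2 = {m1, m3, m5}; fixed.
Sat(EF (AG (EF p))) = {m1, m3, m5}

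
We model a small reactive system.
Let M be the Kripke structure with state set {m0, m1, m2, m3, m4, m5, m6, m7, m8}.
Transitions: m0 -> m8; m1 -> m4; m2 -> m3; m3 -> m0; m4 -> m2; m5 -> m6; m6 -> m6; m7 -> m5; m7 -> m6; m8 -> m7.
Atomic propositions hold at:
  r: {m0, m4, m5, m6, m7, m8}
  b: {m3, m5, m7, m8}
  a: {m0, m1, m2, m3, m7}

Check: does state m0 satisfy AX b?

Yes

Sat(AX b) = {s : every successor in {m3, m5, m7, m8}} = {m0, m2, m8}
m0 ∈ Sat(AX b) = {m0, m2, m8}, so the formula holds at m0.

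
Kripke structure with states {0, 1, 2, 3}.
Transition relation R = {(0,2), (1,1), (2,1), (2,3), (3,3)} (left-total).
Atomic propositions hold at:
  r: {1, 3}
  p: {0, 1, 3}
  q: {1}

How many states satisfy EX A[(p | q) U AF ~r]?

1

Sat(p | q) = {0, 1, 3}
Sat(~r) = {0, 2}
AF ~r: least fixpoint, start Z0 = {0, 2}, add states with every successor in Z. Already a fixed point.
Sat(AF ~r) = {0, 2}
A[(p | q) U AF ~r]: least fixpoint, start Z0 = Sat(AF ~r) = {0, 2}, add states in Sat(p | q) with every successor in Z. Already a fixed point.
Sat(A[(p | q) U AF ~r]) = {0, 2}
Sat(EX A[(p | q) U AF ~r]) = {s : some successor in {0, 2}} = {0}
|Sat(EX A[(p | q) U AF ~r])| = |{0}| = 1.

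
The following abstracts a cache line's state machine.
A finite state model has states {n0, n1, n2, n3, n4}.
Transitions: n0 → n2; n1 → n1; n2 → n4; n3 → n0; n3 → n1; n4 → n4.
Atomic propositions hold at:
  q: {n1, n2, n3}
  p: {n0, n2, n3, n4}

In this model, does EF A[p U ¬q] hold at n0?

Yes

Sat(¬q) = {n0, n4}
A[p U ¬q]: least fixpoint, start Z0 = Sat(¬q) = {n0, n4}, add states in Sat(p) with every successor in Z. Z1 = {n0, n2, n4}; fixed.
Sat(A[p U ¬q]) = {n0, n2, n4}
EF A[p U ¬q]: least fixpoint, start Z0 = {n0, n2, n4}, add states with some successor in Z. Z1 = {n0, n2, n3, n4}; fixed.
Sat(EF A[p U ¬q]) = {n0, n2, n3, n4}
n0 ∈ Sat(EF A[p U ¬q]) = {n0, n2, n3, n4}, so the formula holds at n0.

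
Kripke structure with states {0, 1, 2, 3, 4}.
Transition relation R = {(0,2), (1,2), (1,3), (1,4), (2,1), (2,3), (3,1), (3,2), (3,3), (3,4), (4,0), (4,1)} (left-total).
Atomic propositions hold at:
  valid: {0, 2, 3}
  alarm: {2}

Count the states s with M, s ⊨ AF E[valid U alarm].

E[valid U alarm]: least fixpoint, start Z0 = Sat(alarm) = {2}, add states in Sat(valid) with some successor in Z. Z1 = {0, 2, 3}; fixed.
Sat(E[valid U alarm]) = {0, 2, 3}
AF E[valid U alarm]: least fixpoint, start Z0 = {0, 2, 3}, add states with every successor in Z. Already a fixed point.
Sat(AF E[valid U alarm]) = {0, 2, 3}
|Sat(AF E[valid U alarm])| = |{0, 2, 3}| = 3.

3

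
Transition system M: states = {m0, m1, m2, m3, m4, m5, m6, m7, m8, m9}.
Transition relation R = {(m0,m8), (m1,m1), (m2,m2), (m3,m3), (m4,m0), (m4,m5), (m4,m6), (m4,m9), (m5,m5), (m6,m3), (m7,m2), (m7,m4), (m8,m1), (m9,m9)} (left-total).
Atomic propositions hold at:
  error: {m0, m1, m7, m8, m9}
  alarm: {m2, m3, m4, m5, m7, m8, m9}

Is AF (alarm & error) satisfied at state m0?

Yes

Sat(alarm & error) = {m7, m8, m9}
AF (alarm & error): least fixpoint, start Z0 = {m7, m8, m9}, add states with every successor in Z. Z1 = {m0, m7, m8, m9}; fixed.
Sat(AF (alarm & error)) = {m0, m7, m8, m9}
m0 ∈ Sat(AF (alarm & error)) = {m0, m7, m8, m9}, so the formula holds at m0.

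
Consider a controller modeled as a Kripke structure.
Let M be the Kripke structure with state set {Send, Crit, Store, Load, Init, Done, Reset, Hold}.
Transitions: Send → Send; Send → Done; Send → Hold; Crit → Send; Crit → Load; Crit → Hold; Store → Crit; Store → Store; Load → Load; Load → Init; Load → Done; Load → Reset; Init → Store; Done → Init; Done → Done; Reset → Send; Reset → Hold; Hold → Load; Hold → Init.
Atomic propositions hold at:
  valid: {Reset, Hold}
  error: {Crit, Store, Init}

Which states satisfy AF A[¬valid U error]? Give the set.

{Crit, Store, Init}

Sat(¬valid) = {Send, Crit, Store, Load, Init, Done}
A[¬valid U error]: least fixpoint, start Z0 = Sat(error) = {Crit, Store, Init}, add states in Sat(¬valid) with every successor in Z. Already a fixed point.
Sat(A[¬valid U error]) = {Crit, Store, Init}
AF A[¬valid U error]: least fixpoint, start Z0 = {Crit, Store, Init}, add states with every successor in Z. Already a fixed point.
Sat(AF A[¬valid U error]) = {Crit, Store, Init}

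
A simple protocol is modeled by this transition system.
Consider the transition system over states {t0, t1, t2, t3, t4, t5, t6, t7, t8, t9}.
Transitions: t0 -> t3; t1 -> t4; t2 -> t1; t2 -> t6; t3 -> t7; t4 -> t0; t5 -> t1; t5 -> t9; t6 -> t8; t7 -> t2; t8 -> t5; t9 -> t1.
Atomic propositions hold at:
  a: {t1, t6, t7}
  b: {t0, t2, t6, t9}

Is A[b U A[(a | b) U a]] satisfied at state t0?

Sat(a | b) = {t0, t1, t2, t6, t7, t9}
A[(a | b) U a]: least fixpoint, start Z0 = Sat(a) = {t1, t6, t7}, add states in Sat(a | b) with every successor in Z. Z1 = {t1, t2, t6, t7, t9}; fixed.
Sat(A[(a | b) U a]) = {t1, t2, t6, t7, t9}
A[b U A[(a | b) U a]]: least fixpoint, start Z0 = Sat(A[(a | b) U a]) = {t1, t2, t6, t7, t9}, add states in Sat(b) with every successor in Z. Already a fixed point.
Sat(A[b U A[(a | b) U a]]) = {t1, t2, t6, t7, t9}
t0 ∉ Sat(A[b U A[(a | b) U a]]) = {t1, t2, t6, t7, t9}, so the formula does not hold at t0.

No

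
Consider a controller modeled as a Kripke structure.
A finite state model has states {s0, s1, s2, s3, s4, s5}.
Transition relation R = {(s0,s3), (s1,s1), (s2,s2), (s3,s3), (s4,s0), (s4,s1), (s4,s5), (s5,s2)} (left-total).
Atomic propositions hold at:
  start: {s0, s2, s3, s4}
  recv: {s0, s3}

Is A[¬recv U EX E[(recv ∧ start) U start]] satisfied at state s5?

Sat(¬recv) = {s1, s2, s4, s5}
Sat(recv ∧ start) = {s0, s3}
E[(recv ∧ start) U start]: least fixpoint, start Z0 = Sat(start) = {s0, s2, s3, s4}, add states in Sat(recv ∧ start) with some successor in Z. Already a fixed point.
Sat(E[(recv ∧ start) U start]) = {s0, s2, s3, s4}
Sat(EX E[(recv ∧ start) U start]) = {s : some successor in {s0, s2, s3, s4}} = {s0, s2, s3, s4, s5}
A[¬recv U EX E[(recv ∧ start) U start]]: least fixpoint, start Z0 = Sat(EX E[(recv ∧ start) U start]) = {s0, s2, s3, s4, s5}, add states in Sat(¬recv) with every successor in Z. Already a fixed point.
Sat(A[¬recv U EX E[(recv ∧ start) U start]]) = {s0, s2, s3, s4, s5}
s5 ∈ Sat(A[¬recv U EX E[(recv ∧ start) U start]]) = {s0, s2, s3, s4, s5}, so the formula holds at s5.

Yes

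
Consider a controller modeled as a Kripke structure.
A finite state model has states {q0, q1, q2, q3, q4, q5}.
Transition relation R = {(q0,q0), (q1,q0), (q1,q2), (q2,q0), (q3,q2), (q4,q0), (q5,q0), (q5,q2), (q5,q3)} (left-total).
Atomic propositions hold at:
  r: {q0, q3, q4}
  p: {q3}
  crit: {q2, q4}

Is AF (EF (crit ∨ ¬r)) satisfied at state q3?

Sat(¬r) = {q1, q2, q5}
Sat(crit ∨ ¬r) = {q1, q2, q4, q5}
EF (crit ∨ ¬r): least fixpoint, start Z0 = {q1, q2, q4, q5}, add states with some successor in Z. Z1 = {q1, q2, q3, q4, q5}; fixed.
Sat(EF (crit ∨ ¬r)) = {q1, q2, q3, q4, q5}
AF (EF (crit ∨ ¬r)): least fixpoint, start Z0 = {q1, q2, q3, q4, q5}, add states with every successor in Z. Already a fixed point.
Sat(AF (EF (crit ∨ ¬r))) = {q1, q2, q3, q4, q5}
q3 ∈ Sat(AF (EF (crit ∨ ¬r))) = {q1, q2, q3, q4, q5}, so the formula holds at q3.

Yes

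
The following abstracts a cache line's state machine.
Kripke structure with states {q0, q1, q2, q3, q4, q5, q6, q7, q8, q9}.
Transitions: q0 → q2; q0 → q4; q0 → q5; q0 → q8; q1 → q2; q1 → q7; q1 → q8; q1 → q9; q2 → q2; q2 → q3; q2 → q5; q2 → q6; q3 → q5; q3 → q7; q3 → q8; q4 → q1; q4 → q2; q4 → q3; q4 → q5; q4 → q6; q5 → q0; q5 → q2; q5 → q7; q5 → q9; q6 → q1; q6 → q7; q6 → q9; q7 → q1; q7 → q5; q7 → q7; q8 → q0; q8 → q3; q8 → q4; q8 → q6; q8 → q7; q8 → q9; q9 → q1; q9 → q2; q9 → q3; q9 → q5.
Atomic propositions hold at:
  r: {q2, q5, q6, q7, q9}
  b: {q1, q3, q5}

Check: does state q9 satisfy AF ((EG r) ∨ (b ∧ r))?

EG r: greatest fixpoint, start Z0 = {q2, q5, q6, q7, q9}, keep only states in Sat with some successor in Z. Already a fixed point.
Sat(EG r) = {q2, q5, q6, q7, q9}
Sat(b ∧ r) = {q5}
Sat((EG r) ∨ (b ∧ r)) = {q2, q5, q6, q7, q9}
AF ((EG r) ∨ (b ∧ r)): least fixpoint, start Z0 = {q2, q5, q6, q7, q9}, add states with every successor in Z. Already a fixed point.
Sat(AF ((EG r) ∨ (b ∧ r))) = {q2, q5, q6, q7, q9}
q9 ∈ Sat(AF ((EG r) ∨ (b ∧ r))) = {q2, q5, q6, q7, q9}, so the formula holds at q9.

Yes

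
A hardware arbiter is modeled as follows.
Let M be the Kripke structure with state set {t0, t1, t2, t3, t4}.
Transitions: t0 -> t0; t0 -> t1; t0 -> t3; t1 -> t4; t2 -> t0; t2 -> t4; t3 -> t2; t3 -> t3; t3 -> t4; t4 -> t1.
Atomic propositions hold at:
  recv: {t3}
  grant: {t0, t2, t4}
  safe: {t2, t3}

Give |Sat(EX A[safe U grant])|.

A[safe U grant]: least fixpoint, start Z0 = Sat(grant) = {t0, t2, t4}, add states in Sat(safe) with every successor in Z. Already a fixed point.
Sat(A[safe U grant]) = {t0, t2, t4}
Sat(EX A[safe U grant]) = {s : some successor in {t0, t2, t4}} = {t0, t1, t2, t3}
|Sat(EX A[safe U grant])| = |{t0, t1, t2, t3}| = 4.

4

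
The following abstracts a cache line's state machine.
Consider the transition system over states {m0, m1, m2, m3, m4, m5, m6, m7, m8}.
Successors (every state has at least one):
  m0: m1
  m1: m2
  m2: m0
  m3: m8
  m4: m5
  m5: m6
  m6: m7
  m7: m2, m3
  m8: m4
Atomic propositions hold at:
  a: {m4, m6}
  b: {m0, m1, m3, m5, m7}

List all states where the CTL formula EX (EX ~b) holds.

Sat(~b) = {m2, m4, m6, m8}
Sat(EX ~b) = {s : some successor in {m2, m4, m6, m8}} = {m1, m3, m5, m7, m8}
Sat(EX (EX ~b)) = {s : some successor in {m1, m3, m5, m7, m8}} = {m0, m3, m4, m6, m7}

{m0, m3, m4, m6, m7}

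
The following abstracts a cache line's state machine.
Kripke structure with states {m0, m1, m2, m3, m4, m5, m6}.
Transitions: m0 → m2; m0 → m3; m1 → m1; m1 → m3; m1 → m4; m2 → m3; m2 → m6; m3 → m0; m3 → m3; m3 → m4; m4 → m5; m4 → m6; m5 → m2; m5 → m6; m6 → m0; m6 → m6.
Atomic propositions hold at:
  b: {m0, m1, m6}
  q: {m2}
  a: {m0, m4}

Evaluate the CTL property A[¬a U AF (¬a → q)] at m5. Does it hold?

No

Sat(¬a) = {m1, m2, m3, m5, m6}
Sat(¬a → q) = {m0, m2, m4}
AF (¬a → q): least fixpoint, start Z0 = {m0, m2, m4}, add states with every successor in Z. Already a fixed point.
Sat(AF (¬a → q)) = {m0, m2, m4}
A[¬a U AF (¬a → q)]: least fixpoint, start Z0 = Sat(AF (¬a → q)) = {m0, m2, m4}, add states in Sat(¬a) with every successor in Z. Already a fixed point.
Sat(A[¬a U AF (¬a → q)]) = {m0, m2, m4}
m5 ∉ Sat(A[¬a U AF (¬a → q)]) = {m0, m2, m4}, so the formula does not hold at m5.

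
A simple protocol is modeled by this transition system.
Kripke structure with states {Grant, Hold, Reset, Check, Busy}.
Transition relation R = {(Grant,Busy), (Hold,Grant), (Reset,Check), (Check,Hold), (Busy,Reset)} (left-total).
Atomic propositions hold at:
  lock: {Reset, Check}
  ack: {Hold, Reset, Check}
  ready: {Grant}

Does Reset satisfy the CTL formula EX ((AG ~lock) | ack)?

Yes

Sat(~lock) = {Grant, Hold, Busy}
AG ~lock: greatest fixpoint, start Z0 = {Grant, Hold, Busy}, keep only states in Sat with every successor in Z. Z1 = {Grant, Hold}; Z2 = {Hold}; Z3 = ∅; fixed.
Sat(AG ~lock) = ∅
Sat((AG ~lock) | ack) = {Hold, Reset, Check}
Sat(EX ((AG ~lock) | ack)) = {s : some successor in {Hold, Reset, Check}} = {Reset, Check, Busy}
Reset ∈ Sat(EX ((AG ~lock) | ack)) = {Reset, Check, Busy}, so the formula holds at Reset.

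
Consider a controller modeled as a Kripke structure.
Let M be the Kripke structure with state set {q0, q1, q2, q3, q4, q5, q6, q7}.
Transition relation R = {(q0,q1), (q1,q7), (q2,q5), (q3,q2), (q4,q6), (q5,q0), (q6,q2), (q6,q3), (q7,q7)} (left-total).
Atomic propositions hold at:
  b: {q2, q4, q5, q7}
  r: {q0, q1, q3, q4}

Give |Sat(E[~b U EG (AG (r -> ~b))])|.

Sat(~b) = {q0, q1, q3, q6}
Sat(r -> ~b) = {q0, q1, q2, q3, q5, q6, q7}
AG (r -> ~b): greatest fixpoint, start Z0 = {q0, q1, q2, q3, q5, q6, q7}, keep only states in Sat with every successor in Z. Already a fixed point.
Sat(AG (r -> ~b)) = {q0, q1, q2, q3, q5, q6, q7}
EG (AG (r -> ~b)): greatest fixpoint, start Z0 = {q0, q1, q2, q3, q5, q6, q7}, keep only states in Sat with some successor in Z. Already a fixed point.
Sat(EG (AG (r -> ~b))) = {q0, q1, q2, q3, q5, q6, q7}
E[~b U EG (AG (r -> ~b))]: least fixpoint, start Z0 = Sat(EG (AG (r -> ~b))) = {q0, q1, q2, q3, q5, q6, q7}, add states in Sat(~b) with some successor in Z. Already a fixed point.
Sat(E[~b U EG (AG (r -> ~b))]) = {q0, q1, q2, q3, q5, q6, q7}
|Sat(E[~b U EG (AG (r -> ~b))])| = |{q0, q1, q2, q3, q5, q6, q7}| = 7.

7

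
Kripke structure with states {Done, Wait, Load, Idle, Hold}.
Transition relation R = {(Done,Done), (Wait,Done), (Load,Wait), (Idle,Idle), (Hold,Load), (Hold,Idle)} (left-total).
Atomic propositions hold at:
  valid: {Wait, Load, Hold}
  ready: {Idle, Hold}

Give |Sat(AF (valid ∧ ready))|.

Sat(valid ∧ ready) = {Hold}
AF (valid ∧ ready): least fixpoint, start Z0 = {Hold}, add states with every successor in Z. Already a fixed point.
Sat(AF (valid ∧ ready)) = {Hold}
|Sat(AF (valid ∧ ready))| = |{Hold}| = 1.

1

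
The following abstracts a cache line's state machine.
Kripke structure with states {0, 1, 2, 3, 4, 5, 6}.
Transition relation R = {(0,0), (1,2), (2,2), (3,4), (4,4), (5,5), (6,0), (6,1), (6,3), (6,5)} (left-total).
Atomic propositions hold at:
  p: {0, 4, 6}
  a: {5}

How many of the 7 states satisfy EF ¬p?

5

Sat(¬p) = {1, 2, 3, 5}
EF ¬p: least fixpoint, start Z0 = {1, 2, 3, 5}, add states with some successor in Z. Z1 = {1, 2, 3, 5, 6}; fixed.
Sat(EF ¬p) = {1, 2, 3, 5, 6}
|Sat(EF ¬p)| = |{1, 2, 3, 5, 6}| = 5.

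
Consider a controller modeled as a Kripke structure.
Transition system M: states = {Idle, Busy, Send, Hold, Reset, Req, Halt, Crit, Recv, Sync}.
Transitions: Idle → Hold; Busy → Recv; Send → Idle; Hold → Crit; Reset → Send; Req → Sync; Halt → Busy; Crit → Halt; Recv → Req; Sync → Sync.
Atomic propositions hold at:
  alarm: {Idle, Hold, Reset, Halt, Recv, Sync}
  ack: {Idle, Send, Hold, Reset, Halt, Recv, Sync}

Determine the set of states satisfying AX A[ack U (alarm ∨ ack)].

Sat(alarm ∨ ack) = {Idle, Send, Hold, Reset, Halt, Recv, Sync}
A[ack U (alarm ∨ ack)]: least fixpoint, start Z0 = Sat((alarm ∨ ack)) = {Idle, Send, Hold, Reset, Halt, Recv, Sync}, add states in Sat(ack) with every successor in Z. Already a fixed point.
Sat(A[ack U (alarm ∨ ack)]) = {Idle, Send, Hold, Reset, Halt, Recv, Sync}
Sat(AX A[ack U (alarm ∨ ack)]) = {s : every successor in {Idle, Send, Hold, Reset, Halt, Recv, Sync}} = {Idle, Busy, Send, Reset, Req, Crit, Sync}

{Idle, Busy, Send, Reset, Req, Crit, Sync}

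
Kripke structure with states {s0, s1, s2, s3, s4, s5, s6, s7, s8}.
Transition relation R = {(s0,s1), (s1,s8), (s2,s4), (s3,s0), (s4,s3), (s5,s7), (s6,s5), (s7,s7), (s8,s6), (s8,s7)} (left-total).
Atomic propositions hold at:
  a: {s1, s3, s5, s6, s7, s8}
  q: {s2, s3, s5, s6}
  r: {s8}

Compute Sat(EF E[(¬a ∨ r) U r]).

{s0, s1, s2, s3, s4, s8}

Sat(¬a) = {s0, s2, s4}
Sat(¬a ∨ r) = {s0, s2, s4, s8}
E[(¬a ∨ r) U r]: least fixpoint, start Z0 = Sat(r) = {s8}, add states in Sat(¬a ∨ r) with some successor in Z. Already a fixed point.
Sat(E[(¬a ∨ r) U r]) = {s8}
EF E[(¬a ∨ r) U r]: least fixpoint, start Z0 = {s8}, add states with some successor in Z. Z1 = {s1, s8}; Z2 = {s0, s1, s8}; Z3 = {s0, s1, s3, s8}; Z4 = {s0, s1, s3, s4, s8}; Z5 = {s0, s1, s2, s3, s4, s8}; fixed.
Sat(EF E[(¬a ∨ r) U r]) = {s0, s1, s2, s3, s4, s8}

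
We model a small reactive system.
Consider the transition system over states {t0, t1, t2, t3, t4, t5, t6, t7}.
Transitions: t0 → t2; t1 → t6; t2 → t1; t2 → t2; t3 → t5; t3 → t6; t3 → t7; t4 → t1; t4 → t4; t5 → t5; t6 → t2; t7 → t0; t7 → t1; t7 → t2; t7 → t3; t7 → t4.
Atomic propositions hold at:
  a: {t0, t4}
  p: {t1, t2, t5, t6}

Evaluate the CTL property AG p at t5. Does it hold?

Yes

AG p: greatest fixpoint, start Z0 = {t1, t2, t5, t6}, keep only states in Sat with every successor in Z. Already a fixed point.
Sat(AG p) = {t1, t2, t5, t6}
t5 ∈ Sat(AG p) = {t1, t2, t5, t6}, so the formula holds at t5.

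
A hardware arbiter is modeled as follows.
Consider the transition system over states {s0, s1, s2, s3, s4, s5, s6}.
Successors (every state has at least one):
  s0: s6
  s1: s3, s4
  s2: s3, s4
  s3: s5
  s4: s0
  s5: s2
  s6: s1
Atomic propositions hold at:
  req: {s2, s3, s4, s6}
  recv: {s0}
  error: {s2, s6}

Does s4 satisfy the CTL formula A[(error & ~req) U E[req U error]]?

No

Sat(~req) = {s0, s1, s5}
Sat(error & ~req) = ∅
E[req U error]: least fixpoint, start Z0 = Sat(error) = {s2, s6}, add states in Sat(req) with some successor in Z. Already a fixed point.
Sat(E[req U error]) = {s2, s6}
A[(error & ~req) U E[req U error]]: least fixpoint, start Z0 = Sat(E[req U error]) = {s2, s6}, add states in Sat(error & ~req) with every successor in Z. Already a fixed point.
Sat(A[(error & ~req) U E[req U error]]) = {s2, s6}
s4 ∉ Sat(A[(error & ~req) U E[req U error]]) = {s2, s6}, so the formula does not hold at s4.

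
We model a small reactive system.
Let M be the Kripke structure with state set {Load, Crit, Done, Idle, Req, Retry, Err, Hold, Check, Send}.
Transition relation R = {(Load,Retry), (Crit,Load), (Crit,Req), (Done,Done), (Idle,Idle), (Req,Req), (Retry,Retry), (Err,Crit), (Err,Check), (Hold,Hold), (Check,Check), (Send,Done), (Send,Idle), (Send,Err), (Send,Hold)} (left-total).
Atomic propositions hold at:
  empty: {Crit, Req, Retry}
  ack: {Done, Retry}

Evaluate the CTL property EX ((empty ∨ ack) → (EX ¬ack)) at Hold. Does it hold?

Yes

Sat(empty ∨ ack) = {Crit, Done, Req, Retry}
Sat(¬ack) = {Load, Crit, Idle, Req, Err, Hold, Check, Send}
Sat(EX ¬ack) = {s : some successor in {Load, Crit, Idle, Req, Err, Hold, Check, Send}} = {Crit, Idle, Req, Err, Hold, Check, Send}
Sat((empty ∨ ack) → (EX ¬ack)) = {Load, Crit, Idle, Req, Err, Hold, Check, Send}
Sat(EX ((empty ∨ ack) → (EX ¬ack))) = {s : some successor in {Load, Crit, Idle, Req, Err, Hold, Check, Send}} = {Crit, Idle, Req, Err, Hold, Check, Send}
Hold ∈ Sat(EX ((empty ∨ ack) → (EX ¬ack))) = {Crit, Idle, Req, Err, Hold, Check, Send}, so the formula holds at Hold.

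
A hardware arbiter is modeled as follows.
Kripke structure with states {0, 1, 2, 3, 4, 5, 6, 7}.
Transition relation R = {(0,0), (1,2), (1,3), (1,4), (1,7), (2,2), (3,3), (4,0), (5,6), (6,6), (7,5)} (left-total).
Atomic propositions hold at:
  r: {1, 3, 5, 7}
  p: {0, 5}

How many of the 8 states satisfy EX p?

Sat(EX p) = {s : some successor in {0, 5}} = {0, 4, 7}
|Sat(EX p)| = |{0, 4, 7}| = 3.

3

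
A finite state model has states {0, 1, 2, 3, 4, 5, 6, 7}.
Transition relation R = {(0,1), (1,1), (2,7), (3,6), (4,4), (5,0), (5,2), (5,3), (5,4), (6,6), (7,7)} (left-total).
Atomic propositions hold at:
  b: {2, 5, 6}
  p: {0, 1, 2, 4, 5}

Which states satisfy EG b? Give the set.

{6}

EG b: greatest fixpoint, start Z0 = {2, 5, 6}, keep only states in Sat with some successor in Z. Z1 = {5, 6}; Z2 = {6}; fixed.
Sat(EG b) = {6}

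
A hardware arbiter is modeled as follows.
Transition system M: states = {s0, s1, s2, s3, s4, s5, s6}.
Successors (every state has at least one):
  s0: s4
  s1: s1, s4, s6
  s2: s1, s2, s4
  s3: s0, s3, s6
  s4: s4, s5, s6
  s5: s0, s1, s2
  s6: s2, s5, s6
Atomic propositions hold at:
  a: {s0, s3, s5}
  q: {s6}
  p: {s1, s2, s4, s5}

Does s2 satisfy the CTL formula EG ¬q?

Sat(¬q) = {s0, s1, s2, s3, s4, s5}
EG ¬q: greatest fixpoint, start Z0 = {s0, s1, s2, s3, s4, s5}, keep only states in Sat with some successor in Z. Already a fixed point.
Sat(EG ¬q) = {s0, s1, s2, s3, s4, s5}
s2 ∈ Sat(EG ¬q) = {s0, s1, s2, s3, s4, s5}, so the formula holds at s2.

Yes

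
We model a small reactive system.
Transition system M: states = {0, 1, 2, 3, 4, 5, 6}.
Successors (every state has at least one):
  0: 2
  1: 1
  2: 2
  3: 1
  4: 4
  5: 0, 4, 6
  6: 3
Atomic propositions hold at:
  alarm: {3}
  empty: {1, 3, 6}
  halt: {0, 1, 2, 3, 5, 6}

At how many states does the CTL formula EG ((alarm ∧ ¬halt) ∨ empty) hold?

3

Sat(¬halt) = {4}
Sat(alarm ∧ ¬halt) = ∅
Sat((alarm ∧ ¬halt) ∨ empty) = {1, 3, 6}
EG ((alarm ∧ ¬halt) ∨ empty): greatest fixpoint, start Z0 = {1, 3, 6}, keep only states in Sat with some successor in Z. Already a fixed point.
Sat(EG ((alarm ∧ ¬halt) ∨ empty)) = {1, 3, 6}
|Sat(EG ((alarm ∧ ¬halt) ∨ empty))| = |{1, 3, 6}| = 3.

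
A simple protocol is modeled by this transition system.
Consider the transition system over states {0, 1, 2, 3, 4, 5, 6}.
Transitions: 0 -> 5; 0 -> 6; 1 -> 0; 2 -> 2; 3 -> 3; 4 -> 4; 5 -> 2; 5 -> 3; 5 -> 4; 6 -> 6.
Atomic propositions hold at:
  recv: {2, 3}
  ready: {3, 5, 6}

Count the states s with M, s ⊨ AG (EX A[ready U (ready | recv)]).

3

Sat(ready | recv) = {2, 3, 5, 6}
A[ready U (ready | recv)]: least fixpoint, start Z0 = Sat((ready | recv)) = {2, 3, 5, 6}, add states in Sat(ready) with every successor in Z. Already a fixed point.
Sat(A[ready U (ready | recv)]) = {2, 3, 5, 6}
Sat(EX A[ready U (ready | recv)]) = {s : some successor in {2, 3, 5, 6}} = {0, 2, 3, 5, 6}
AG (EX A[ready U (ready | recv)]): greatest fixpoint, start Z0 = {0, 2, 3, 5, 6}, keep only states in Sat with every successor in Z. Z1 = {0, 2, 3, 6}; Z2 = {2, 3, 6}; fixed.
Sat(AG (EX A[ready U (ready | recv)])) = {2, 3, 6}
|Sat(AG (EX A[ready U (ready | recv)]))| = |{2, 3, 6}| = 3.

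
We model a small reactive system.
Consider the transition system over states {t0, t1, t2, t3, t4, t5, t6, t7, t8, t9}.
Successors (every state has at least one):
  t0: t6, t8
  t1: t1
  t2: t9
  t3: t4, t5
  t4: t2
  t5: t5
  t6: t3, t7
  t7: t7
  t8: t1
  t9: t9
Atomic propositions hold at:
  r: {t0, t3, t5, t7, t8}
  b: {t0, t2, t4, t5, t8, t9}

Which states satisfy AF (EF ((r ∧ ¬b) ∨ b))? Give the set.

Sat(¬b) = {t1, t3, t6, t7}
Sat(r ∧ ¬b) = {t3, t7}
Sat((r ∧ ¬b) ∨ b) = {t0, t2, t3, t4, t5, t7, t8, t9}
EF ((r ∧ ¬b) ∨ b): least fixpoint, start Z0 = {t0, t2, t3, t4, t5, t7, t8, t9}, add states with some successor in Z. Z1 = {t0, t2, t3, t4, t5, t6, t7, t8, t9}; fixed.
Sat(EF ((r ∧ ¬b) ∨ b)) = {t0, t2, t3, t4, t5, t6, t7, t8, t9}
AF (EF ((r ∧ ¬b) ∨ b)): least fixpoint, start Z0 = {t0, t2, t3, t4, t5, t6, t7, t8, t9}, add states with every successor in Z. Already a fixed point.
Sat(AF (EF ((r ∧ ¬b) ∨ b))) = {t0, t2, t3, t4, t5, t6, t7, t8, t9}

{t0, t2, t3, t4, t5, t6, t7, t8, t9}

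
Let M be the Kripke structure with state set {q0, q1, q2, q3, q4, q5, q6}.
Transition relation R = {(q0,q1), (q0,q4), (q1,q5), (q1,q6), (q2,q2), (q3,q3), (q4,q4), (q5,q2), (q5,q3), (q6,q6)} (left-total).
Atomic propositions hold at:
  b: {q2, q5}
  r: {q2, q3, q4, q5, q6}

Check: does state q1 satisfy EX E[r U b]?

E[r U b]: least fixpoint, start Z0 = Sat(b) = {q2, q5}, add states in Sat(r) with some successor in Z. Already a fixed point.
Sat(E[r U b]) = {q2, q5}
Sat(EX E[r U b]) = {s : some successor in {q2, q5}} = {q1, q2, q5}
q1 ∈ Sat(EX E[r U b]) = {q1, q2, q5}, so the formula holds at q1.

Yes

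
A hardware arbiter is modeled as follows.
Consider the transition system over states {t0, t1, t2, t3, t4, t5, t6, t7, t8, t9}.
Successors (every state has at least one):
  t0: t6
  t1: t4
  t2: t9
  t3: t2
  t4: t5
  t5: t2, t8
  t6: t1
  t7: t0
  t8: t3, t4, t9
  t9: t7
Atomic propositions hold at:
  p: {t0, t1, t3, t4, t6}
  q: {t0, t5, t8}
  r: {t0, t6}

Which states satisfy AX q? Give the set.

{t4, t7}

Sat(AX q) = {s : every successor in {t0, t5, t8}} = {t4, t7}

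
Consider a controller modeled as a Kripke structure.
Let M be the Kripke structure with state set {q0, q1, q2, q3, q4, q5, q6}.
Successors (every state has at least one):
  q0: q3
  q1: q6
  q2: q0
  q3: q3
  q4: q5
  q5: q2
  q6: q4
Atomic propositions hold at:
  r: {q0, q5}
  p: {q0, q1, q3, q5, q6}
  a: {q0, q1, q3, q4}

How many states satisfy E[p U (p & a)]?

3

Sat(p & a) = {q0, q1, q3}
E[p U (p & a)]: least fixpoint, start Z0 = Sat((p & a)) = {q0, q1, q3}, add states in Sat(p) with some successor in Z. Already a fixed point.
Sat(E[p U (p & a)]) = {q0, q1, q3}
|Sat(E[p U (p & a)])| = |{q0, q1, q3}| = 3.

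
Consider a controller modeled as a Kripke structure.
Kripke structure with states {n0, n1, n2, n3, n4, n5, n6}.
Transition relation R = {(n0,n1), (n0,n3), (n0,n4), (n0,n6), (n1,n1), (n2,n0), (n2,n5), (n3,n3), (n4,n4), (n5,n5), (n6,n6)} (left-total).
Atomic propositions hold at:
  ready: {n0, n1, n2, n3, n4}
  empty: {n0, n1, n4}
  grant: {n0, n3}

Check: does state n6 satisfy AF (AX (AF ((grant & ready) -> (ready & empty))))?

Sat(grant & ready) = {n0, n3}
Sat(ready & empty) = {n0, n1, n4}
Sat((grant & ready) -> (ready & empty)) = {n0, n1, n2, n4, n5, n6}
AF ((grant & ready) -> (ready & empty)): least fixpoint, start Z0 = {n0, n1, n2, n4, n5, n6}, add states with every successor in Z. Already a fixed point.
Sat(AF ((grant & ready) -> (ready & empty))) = {n0, n1, n2, n4, n5, n6}
Sat(AX (AF ((grant & ready) -> (ready & empty)))) = {s : every successor in {n0, n1, n2, n4, n5, n6}} = {n1, n2, n4, n5, n6}
AF (AX (AF ((grant & ready) -> (ready & empty)))): least fixpoint, start Z0 = {n1, n2, n4, n5, n6}, add states with every successor in Z. Already a fixed point.
Sat(AF (AX (AF ((grant & ready) -> (ready & empty))))) = {n1, n2, n4, n5, n6}
n6 ∈ Sat(AF (AX (AF ((grant & ready) -> (ready & empty))))) = {n1, n2, n4, n5, n6}, so the formula holds at n6.

Yes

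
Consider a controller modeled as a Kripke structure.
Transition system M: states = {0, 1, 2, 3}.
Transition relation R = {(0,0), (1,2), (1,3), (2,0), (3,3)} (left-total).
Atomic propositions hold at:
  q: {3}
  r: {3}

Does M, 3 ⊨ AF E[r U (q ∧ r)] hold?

Sat(q ∧ r) = {3}
E[r U (q ∧ r)]: least fixpoint, start Z0 = Sat((q ∧ r)) = {3}, add states in Sat(r) with some successor in Z. Already a fixed point.
Sat(E[r U (q ∧ r)]) = {3}
AF E[r U (q ∧ r)]: least fixpoint, start Z0 = {3}, add states with every successor in Z. Already a fixed point.
Sat(AF E[r U (q ∧ r)]) = {3}
3 ∈ Sat(AF E[r U (q ∧ r)]) = {3}, so the formula holds at 3.

Yes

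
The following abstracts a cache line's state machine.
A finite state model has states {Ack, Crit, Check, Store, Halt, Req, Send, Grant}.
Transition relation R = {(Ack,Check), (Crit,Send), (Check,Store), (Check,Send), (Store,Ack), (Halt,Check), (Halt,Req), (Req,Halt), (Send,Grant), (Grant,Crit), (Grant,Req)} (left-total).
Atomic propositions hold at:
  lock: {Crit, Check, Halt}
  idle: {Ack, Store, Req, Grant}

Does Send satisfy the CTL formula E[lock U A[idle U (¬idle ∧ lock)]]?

Sat(¬idle) = {Crit, Check, Halt, Send}
Sat(¬idle ∧ lock) = {Crit, Check, Halt}
A[idle U (¬idle ∧ lock)]: least fixpoint, start Z0 = Sat((¬idle ∧ lock)) = {Crit, Check, Halt}, add states in Sat(idle) with every successor in Z. Z1 = {Ack, Crit, Check, Halt, Req}; Z2 = {Ack, Crit, Check, Store, Halt, Req, Grant}; fixed.
Sat(A[idle U (¬idle ∧ lock)]) = {Ack, Crit, Check, Store, Halt, Req, Grant}
E[lock U A[idle U (¬idle ∧ lock)]]: least fixpoint, start Z0 = Sat(A[idle U (¬idle ∧ lock)]) = {Ack, Crit, Check, Store, Halt, Req, Grant}, add states in Sat(lock) with some successor in Z. Already a fixed point.
Sat(E[lock U A[idle U (¬idle ∧ lock)]]) = {Ack, Crit, Check, Store, Halt, Req, Grant}
Send ∉ Sat(E[lock U A[idle U (¬idle ∧ lock)]]) = {Ack, Crit, Check, Store, Halt, Req, Grant}, so the formula does not hold at Send.

No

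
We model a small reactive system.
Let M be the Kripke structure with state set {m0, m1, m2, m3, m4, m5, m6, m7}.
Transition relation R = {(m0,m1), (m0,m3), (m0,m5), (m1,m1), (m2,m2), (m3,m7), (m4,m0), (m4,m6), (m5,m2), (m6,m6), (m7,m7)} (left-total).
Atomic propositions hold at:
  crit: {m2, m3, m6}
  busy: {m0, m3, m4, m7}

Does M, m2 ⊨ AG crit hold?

AG crit: greatest fixpoint, start Z0 = {m2, m3, m6}, keep only states in Sat with every successor in Z. Z1 = {m2, m6}; fixed.
Sat(AG crit) = {m2, m6}
m2 ∈ Sat(AG crit) = {m2, m6}, so the formula holds at m2.

Yes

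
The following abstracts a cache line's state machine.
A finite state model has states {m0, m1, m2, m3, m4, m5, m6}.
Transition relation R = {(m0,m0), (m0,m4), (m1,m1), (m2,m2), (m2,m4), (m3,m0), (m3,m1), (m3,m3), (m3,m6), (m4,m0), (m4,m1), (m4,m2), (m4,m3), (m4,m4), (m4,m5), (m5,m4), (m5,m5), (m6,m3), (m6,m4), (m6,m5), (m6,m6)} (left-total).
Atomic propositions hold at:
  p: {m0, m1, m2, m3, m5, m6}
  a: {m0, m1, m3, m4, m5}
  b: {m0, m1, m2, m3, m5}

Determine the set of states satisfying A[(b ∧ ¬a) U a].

Sat(¬a) = {m2, m6}
Sat(b ∧ ¬a) = {m2}
A[(b ∧ ¬a) U a]: least fixpoint, start Z0 = Sat(a) = {m0, m1, m3, m4, m5}, add states in Sat(b ∧ ¬a) with every successor in Z. Already a fixed point.
Sat(A[(b ∧ ¬a) U a]) = {m0, m1, m3, m4, m5}

{m0, m1, m3, m4, m5}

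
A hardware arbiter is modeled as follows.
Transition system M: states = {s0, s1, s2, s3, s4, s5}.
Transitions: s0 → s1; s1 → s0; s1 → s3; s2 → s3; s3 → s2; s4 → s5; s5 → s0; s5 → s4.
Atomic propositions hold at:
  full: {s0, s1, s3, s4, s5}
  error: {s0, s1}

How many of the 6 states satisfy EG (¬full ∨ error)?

Sat(¬full) = {s2}
Sat(¬full ∨ error) = {s0, s1, s2}
EG (¬full ∨ error): greatest fixpoint, start Z0 = {s0, s1, s2}, keep only states in Sat with some successor in Z. Z1 = {s0, s1}; fixed.
Sat(EG (¬full ∨ error)) = {s0, s1}
|Sat(EG (¬full ∨ error))| = |{s0, s1}| = 2.

2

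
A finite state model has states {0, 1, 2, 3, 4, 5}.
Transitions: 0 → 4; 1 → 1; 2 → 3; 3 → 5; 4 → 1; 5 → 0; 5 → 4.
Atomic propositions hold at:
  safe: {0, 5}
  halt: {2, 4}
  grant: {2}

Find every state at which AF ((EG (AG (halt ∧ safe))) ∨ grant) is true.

{2}

Sat(halt ∧ safe) = ∅
AG (halt ∧ safe): greatest fixpoint, start Z0 = ∅, keep only states in Sat with every successor in Z. Already a fixed point.
Sat(AG (halt ∧ safe)) = ∅
EG (AG (halt ∧ safe)): greatest fixpoint, start Z0 = ∅, keep only states in Sat with some successor in Z. Already a fixed point.
Sat(EG (AG (halt ∧ safe))) = ∅
Sat((EG (AG (halt ∧ safe))) ∨ grant) = {2}
AF ((EG (AG (halt ∧ safe))) ∨ grant): least fixpoint, start Z0 = {2}, add states with every successor in Z. Already a fixed point.
Sat(AF ((EG (AG (halt ∧ safe))) ∨ grant)) = {2}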